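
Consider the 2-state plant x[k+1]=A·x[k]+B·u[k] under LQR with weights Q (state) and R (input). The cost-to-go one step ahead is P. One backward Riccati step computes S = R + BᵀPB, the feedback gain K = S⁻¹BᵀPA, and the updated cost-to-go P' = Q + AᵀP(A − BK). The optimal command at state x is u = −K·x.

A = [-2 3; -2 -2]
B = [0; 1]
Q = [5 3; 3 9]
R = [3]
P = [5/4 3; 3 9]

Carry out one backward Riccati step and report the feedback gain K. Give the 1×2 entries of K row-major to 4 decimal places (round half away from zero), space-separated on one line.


-2.0000 -0.7500

BᵀP = [3.0000 9.0000]
S = R + BᵀPB = [3] + [9.0000] = [12.0000]
BᵀPA = [-24.0000 -9.0000]
K = S⁻¹·BᵀPA = [-2.0000 -0.7500]
A−BK = [-2.0000 3.0000; 0.0000 -1.2500]
AᵀP(A−BK) = [17.0000 4.5000; 4.5000 4.5000]
P' = Q + AᵀP(A−BK) = [22.0000 7.5000; 7.5000 13.5000]
tr(P') = 35.5000


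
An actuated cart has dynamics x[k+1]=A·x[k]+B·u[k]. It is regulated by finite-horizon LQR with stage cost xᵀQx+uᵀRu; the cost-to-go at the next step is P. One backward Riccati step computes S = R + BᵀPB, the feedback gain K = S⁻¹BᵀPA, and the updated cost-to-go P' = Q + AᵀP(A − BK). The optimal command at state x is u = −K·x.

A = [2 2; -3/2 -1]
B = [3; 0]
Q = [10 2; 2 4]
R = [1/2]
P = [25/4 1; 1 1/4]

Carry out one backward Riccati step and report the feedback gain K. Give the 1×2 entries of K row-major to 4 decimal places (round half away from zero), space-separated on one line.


0.5815 0.6079

BᵀP = [18.7500 3.0000]
S = R + BᵀPB = [1/2] + [56.2500] = [56.7500]
BᵀPA = [33.0000 34.5000]
K = S⁻¹·BᵀPA = [0.5815 0.6079]
A−BK = [0.2555 0.1762; -1.5000 -1.0000]
AᵀP(A−BK) = [0.3731 0.3133; 0.3133 0.2764]
P' = Q + AᵀP(A−BK) = [10.3731 2.3133; 2.3133 4.2764]
tr(P') = 14.6495


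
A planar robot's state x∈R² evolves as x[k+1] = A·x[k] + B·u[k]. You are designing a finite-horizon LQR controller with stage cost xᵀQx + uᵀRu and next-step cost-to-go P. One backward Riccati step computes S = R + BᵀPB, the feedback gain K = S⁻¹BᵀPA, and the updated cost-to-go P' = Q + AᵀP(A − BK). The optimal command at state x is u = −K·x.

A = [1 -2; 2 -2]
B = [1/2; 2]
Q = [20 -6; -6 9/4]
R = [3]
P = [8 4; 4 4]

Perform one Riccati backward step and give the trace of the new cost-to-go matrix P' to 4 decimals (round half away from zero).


BᵀP = [12.0000 10.0000]
S = R + BᵀPB = [3] + [26.0000] = [29.0000]
BᵀPA = [32.0000 -44.0000]
K = S⁻¹·BᵀPA = [1.1034 -1.5172]
A−BK = [0.4483 -1.2414; -0.2069 1.0345]
AᵀP(A−BK) = [4.6897 -7.4483; -7.4483 13.2414]
P' = Q + AᵀP(A−BK) = [24.6897 -13.4483; -13.4483 15.4914]
tr(P') = 40.1810

40.1810


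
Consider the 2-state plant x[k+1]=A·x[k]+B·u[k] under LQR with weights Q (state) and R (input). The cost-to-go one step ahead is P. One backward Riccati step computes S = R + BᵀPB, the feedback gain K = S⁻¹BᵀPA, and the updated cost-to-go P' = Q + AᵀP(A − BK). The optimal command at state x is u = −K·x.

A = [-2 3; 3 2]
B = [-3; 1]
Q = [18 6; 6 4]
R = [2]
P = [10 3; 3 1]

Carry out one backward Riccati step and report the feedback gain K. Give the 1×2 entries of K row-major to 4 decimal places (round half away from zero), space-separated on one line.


0.4000 -1.2933

BᵀP = [-27.0000 -8.0000]
S = R + BᵀPB = [2] + [73.0000] = [75.0000]
BᵀPA = [30.0000 -97.0000]
K = S⁻¹·BᵀPA = [0.4000 -1.2933]
A−BK = [-0.8000 -0.8800; 2.6000 3.2933]
AᵀP(A−BK) = [1.0000 -0.2000; -0.2000 4.5467]
P' = Q + AᵀP(A−BK) = [19.0000 5.8000; 5.8000 8.5467]
tr(P') = 27.5467


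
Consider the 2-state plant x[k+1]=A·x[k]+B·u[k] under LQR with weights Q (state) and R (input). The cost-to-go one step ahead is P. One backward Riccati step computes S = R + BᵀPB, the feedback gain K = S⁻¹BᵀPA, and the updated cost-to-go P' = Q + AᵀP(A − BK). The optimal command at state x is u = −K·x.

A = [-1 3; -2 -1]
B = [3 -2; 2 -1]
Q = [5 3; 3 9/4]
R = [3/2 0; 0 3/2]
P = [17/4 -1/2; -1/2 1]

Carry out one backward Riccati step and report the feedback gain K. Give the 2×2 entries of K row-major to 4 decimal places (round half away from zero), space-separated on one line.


-0.3678 0.3796 -0.0473 -0.8508

BᵀP = [11.7500 0.5000; -8.0000 0.0000]
S = R + BᵀPB = [3/2 0; 0 3/2] + [36.2500 -24.0000; -24.0000 16.0000] = [37.7500 -24.0000; -24.0000 17.5000]
BᵀPA = [-12.7500 34.7500; 8.0000 -24.0000]
K = S⁻¹·BᵀPA = [-0.3678 0.3796; -0.0473 -0.8508]
A−BK = [0.0089 0.1595; -1.3117 -2.6100]
AᵀP(A−BK) = [1.9387 3.3966; 3.3966 8.6388]
P' = Q + AᵀP(A−BK) = [6.9387 6.3966; 6.3966 10.8888]
tr(P') = 17.8275


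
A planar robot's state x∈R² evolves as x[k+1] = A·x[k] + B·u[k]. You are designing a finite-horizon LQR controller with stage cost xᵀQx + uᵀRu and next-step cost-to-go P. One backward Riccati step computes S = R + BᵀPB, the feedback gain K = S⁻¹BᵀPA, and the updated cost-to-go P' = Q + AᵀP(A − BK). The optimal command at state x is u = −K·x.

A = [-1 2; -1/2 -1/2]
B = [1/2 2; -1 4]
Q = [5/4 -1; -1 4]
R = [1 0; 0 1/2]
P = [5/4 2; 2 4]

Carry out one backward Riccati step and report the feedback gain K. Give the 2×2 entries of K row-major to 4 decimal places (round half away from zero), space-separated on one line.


BᵀP = [-1.3750 -3.0000; 10.5000 20.0000]
S = R + BᵀPB = [1 0; 0 1/2] + [2.3125 -14.7500; -14.7500 101.0000] = [3.3125 -14.7500; -14.7500 101.5000]
BᵀPA = [2.8750 -1.2500; -20.5000 11.0000]
K = S⁻¹·BᵀPA = [-0.0890 0.2981; -0.2149 0.1517]
A−BK = [-0.5257 1.5475; 0.2706 -0.8087]
AᵀP(A−BK) = [0.1003 -0.2473; -0.2473 0.7040]
P' = Q + AᵀP(A−BK) = [1.3503 -1.2473; -1.2473 4.7040]
tr(P') = 6.0543

-0.0890 0.2981 -0.2149 0.1517


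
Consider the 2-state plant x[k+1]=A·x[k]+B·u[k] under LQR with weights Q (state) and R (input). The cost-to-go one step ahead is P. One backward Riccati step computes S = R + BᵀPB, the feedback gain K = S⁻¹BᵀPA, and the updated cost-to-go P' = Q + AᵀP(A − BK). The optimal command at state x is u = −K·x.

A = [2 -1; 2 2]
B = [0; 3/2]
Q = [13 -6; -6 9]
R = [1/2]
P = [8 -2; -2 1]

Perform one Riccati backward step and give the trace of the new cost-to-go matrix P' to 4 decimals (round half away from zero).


45.6364

BᵀP = [-3.0000 1.5000]
S = R + BᵀPB = [1/2] + [2.2500] = [2.7500]
BᵀPA = [-3.0000 6.0000]
K = S⁻¹·BᵀPA = [-1.0909 2.1818]
A−BK = [2.0000 -1.0000; 3.6364 -1.2727]
AᵀP(A−BK) = [16.7273 -9.4545; -9.4545 6.9091]
P' = Q + AᵀP(A−BK) = [29.7273 -15.4545; -15.4545 15.9091]
tr(P') = 45.6364


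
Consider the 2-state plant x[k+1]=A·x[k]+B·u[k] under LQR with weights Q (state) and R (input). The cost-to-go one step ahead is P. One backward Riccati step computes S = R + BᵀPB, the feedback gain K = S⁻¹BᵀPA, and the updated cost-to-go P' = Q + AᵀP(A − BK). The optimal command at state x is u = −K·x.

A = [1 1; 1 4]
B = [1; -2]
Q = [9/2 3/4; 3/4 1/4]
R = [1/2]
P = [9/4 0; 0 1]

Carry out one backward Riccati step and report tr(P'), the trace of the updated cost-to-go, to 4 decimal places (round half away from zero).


BᵀP = [2.2500 -2.0000]
S = R + BᵀPB = [1/2] + [6.2500] = [6.7500]
BᵀPA = [0.2500 -5.7500]
K = S⁻¹·BᵀPA = [0.0370 -0.8519]
A−BK = [0.9630 1.8519; 1.0741 2.2963]
AᵀP(A−BK) = [3.2407 6.4630; 6.4630 13.3519]
P' = Q + AᵀP(A−BK) = [7.7407 7.2130; 7.2130 13.6019]
tr(P') = 21.3426

21.3426


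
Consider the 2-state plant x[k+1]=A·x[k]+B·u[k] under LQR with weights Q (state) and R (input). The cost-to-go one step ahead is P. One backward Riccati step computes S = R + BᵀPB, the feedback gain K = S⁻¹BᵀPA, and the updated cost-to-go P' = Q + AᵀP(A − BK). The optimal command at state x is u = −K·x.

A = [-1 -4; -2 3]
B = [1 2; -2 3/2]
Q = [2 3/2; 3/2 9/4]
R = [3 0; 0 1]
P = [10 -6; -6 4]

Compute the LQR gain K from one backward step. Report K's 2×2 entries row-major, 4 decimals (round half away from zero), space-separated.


BᵀP = [22.0000 -14.0000; 11.0000 -6.0000]
S = R + BᵀPB = [3 0; 0 1] + [50.0000 23.0000; 23.0000 13.0000] = [53.0000 23.0000; 23.0000 14.0000]
BᵀPA = [6.0000 -130.0000; 1.0000 -62.0000]
K = S⁻¹·BᵀPA = [0.2864 -1.8498; -0.3991 -1.3897]
A−BK = [-0.4883 0.6291; -0.8286 1.3850]
AᵀP(A−BK) = [0.6808 -1.5117; -1.5117 13.3709]
P' = Q + AᵀP(A−BK) = [2.6808 -0.0117; -0.0117 15.6209]
tr(P') = 18.3016

0.2864 -1.8498 -0.3991 -1.3897


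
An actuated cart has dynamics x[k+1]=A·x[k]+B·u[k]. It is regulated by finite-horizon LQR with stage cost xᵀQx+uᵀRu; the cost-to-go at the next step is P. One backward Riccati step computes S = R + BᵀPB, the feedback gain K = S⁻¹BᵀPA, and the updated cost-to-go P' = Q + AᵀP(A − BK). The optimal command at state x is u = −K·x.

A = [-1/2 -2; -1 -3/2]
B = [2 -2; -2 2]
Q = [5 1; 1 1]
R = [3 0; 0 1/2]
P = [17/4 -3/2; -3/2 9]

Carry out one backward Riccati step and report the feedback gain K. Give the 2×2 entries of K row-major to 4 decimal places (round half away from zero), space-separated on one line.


0.0333 0.0186 -0.1998 -0.1114

BᵀP = [11.5000 -21.0000; -11.5000 21.0000]
S = R + BᵀPB = [3 0; 0 1/2] + [65.0000 -65.0000; -65.0000 65.0000] = [68.0000 -65.0000; -65.0000 65.5000]
BᵀPA = [15.2500 8.5000; -15.2500 -8.5000]
K = S⁻¹·BᵀPA = [0.0333 0.0186; -0.1998 -0.1114]
A−BK = [-0.9662 -2.2598; -0.5338 -1.2402]
AᵀP(A−BK) = [5.0081 11.6438; 11.6438 27.1457]
P' = Q + AᵀP(A−BK) = [10.0081 12.6438; 12.6438 28.1457]
tr(P') = 38.1538


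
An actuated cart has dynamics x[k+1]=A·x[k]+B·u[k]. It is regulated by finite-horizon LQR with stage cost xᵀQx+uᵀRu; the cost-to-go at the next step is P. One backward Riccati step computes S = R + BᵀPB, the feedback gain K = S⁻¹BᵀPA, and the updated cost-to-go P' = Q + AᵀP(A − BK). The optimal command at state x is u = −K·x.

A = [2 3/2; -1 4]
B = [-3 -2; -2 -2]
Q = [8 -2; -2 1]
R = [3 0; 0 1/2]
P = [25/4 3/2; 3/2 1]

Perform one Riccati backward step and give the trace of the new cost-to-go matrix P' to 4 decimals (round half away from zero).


BᵀP = [-21.7500 -6.5000; -15.5000 -5.0000]
S = R + BᵀPB = [3 0; 0 1/2] + [78.2500 56.5000; 56.5000 41.0000] = [81.2500 56.5000; 56.5000 41.5000]
BᵀPA = [-37.0000 -58.6250; -26.0000 -43.2500]
K = S⁻¹·BᵀPA = [-0.3702 0.0595; -0.1225 -1.1232]
A−BK = [0.6444 -0.5678; -1.9854 1.8727]
AᵀP(A−BK) = [3.1176 -2.5010; -2.5010 2.9734]
P' = Q + AᵀP(A−BK) = [11.1176 -4.5010; -4.5010 3.9734]
tr(P') = 15.0910

15.0910


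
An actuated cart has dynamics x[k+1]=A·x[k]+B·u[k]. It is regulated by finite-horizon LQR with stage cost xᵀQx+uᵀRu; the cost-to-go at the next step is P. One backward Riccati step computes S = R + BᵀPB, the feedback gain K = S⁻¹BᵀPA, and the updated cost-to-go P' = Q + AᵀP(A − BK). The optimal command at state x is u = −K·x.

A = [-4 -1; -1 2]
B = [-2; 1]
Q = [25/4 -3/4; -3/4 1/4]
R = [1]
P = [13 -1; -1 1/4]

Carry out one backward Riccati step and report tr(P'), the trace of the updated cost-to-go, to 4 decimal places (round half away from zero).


BᵀP = [-27.0000 2.2500]
S = R + BᵀPB = [1] + [56.2500] = [57.2500]
BᵀPA = [105.7500 31.5000]
K = S⁻¹·BᵀPA = [1.8472 0.5502]
A−BK = [-0.3057 0.1004; -2.8472 1.4498]
AᵀP(A−BK) = [4.9127 0.3144; 0.3144 0.6681]
P' = Q + AᵀP(A−BK) = [11.1627 -0.4356; -0.4356 0.9181]
tr(P') = 12.0808

12.0808


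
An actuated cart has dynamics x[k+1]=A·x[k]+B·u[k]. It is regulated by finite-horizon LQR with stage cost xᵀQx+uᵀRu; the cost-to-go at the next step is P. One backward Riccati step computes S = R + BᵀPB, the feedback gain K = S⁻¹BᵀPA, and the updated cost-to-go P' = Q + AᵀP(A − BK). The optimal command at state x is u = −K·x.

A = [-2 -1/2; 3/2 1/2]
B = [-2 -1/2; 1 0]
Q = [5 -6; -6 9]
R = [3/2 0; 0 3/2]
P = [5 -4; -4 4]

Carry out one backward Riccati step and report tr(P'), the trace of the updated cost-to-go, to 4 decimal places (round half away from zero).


BᵀP = [-14.0000 12.0000; -2.5000 2.0000]
S = R + BᵀPB = [3/2 0; 0 3/2] + [40.0000 7.0000; 7.0000 1.2500] = [41.5000 7.0000; 7.0000 2.7500]
BᵀPA = [46.0000 13.0000; 8.0000 2.2500]
K = S⁻¹·BᵀPA = [1.0825 0.3071; 0.1536 0.0365]
A−BK = [0.2418 0.1324; 0.4175 0.1929]
AᵀP(A−BK) = [1.9750 0.5816; 0.5816 0.1756]
P' = Q + AᵀP(A−BK) = [6.9750 -5.4184; -5.4184 9.1756]
tr(P') = 16.1507

16.1507


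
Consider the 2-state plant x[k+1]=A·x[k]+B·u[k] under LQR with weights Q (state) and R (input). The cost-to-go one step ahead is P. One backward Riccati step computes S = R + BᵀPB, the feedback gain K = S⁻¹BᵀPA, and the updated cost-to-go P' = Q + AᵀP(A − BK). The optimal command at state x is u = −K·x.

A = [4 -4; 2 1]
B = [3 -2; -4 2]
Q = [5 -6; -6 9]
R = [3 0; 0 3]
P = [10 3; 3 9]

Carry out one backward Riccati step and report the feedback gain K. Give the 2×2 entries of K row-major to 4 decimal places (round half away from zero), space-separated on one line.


BᵀP = [18.0000 -27.0000; -14.0000 12.0000]
S = R + BᵀPB = [3 0; 0 3] + [162.0000 -90.0000; -90.0000 52.0000] = [165.0000 -90.0000; -90.0000 55.0000]
BᵀPA = [18.0000 -99.0000; -32.0000 68.0000]
K = S⁻¹·BᵀPA = [-1.9385 0.6923; -3.7538 2.3692]
A−BK = [2.3077 -1.3385; 1.7538 -0.9692]
AᵀP(A−BK) = [158.7692 -90.6462; -90.6462 52.4308]
P' = Q + AᵀP(A−BK) = [163.7692 -96.6462; -96.6462 61.4308]
tr(P') = 225.2000

-1.9385 0.6923 -3.7538 2.3692


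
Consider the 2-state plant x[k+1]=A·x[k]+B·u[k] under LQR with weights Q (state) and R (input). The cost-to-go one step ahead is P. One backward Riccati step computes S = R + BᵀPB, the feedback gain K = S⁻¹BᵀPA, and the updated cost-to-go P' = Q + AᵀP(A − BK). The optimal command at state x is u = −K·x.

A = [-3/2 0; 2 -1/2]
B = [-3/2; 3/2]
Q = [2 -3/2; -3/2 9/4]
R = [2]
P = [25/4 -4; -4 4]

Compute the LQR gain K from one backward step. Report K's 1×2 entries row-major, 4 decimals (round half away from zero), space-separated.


BᵀP = [-15.3750 12.0000]
S = R + BᵀPB = [2] + [41.0625] = [43.0625]
BᵀPA = [47.0625 -6.0000]
K = S⁻¹·BᵀPA = [1.0929 -0.1393]
A−BK = [0.1393 -0.2090; 0.3607 -0.2910]
AᵀP(A−BK) = [2.6284 -0.4427; -0.4427 0.1640]
P' = Q + AᵀP(A−BK) = [4.6284 -1.9427; -1.9427 2.4140]
tr(P') = 7.0425

1.0929 -0.1393


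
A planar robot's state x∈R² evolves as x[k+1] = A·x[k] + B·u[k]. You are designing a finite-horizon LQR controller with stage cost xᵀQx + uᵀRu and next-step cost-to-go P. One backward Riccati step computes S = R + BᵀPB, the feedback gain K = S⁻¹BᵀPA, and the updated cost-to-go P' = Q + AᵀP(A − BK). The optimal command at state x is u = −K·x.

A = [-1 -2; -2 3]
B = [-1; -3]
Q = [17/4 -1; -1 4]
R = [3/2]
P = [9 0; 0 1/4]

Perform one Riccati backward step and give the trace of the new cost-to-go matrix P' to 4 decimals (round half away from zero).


28.3971

BᵀP = [-9.0000 -0.7500]
S = R + BᵀPB = [3/2] + [11.2500] = [12.7500]
BᵀPA = [10.5000 15.7500]
K = S⁻¹·BᵀPA = [0.8235 1.2353]
A−BK = [-0.1765 -0.7647; 0.4706 6.7059]
AᵀP(A−BK) = [1.3529 3.5294; 3.5294 18.7941]
P' = Q + AᵀP(A−BK) = [5.6029 2.5294; 2.5294 22.7941]
tr(P') = 28.3971


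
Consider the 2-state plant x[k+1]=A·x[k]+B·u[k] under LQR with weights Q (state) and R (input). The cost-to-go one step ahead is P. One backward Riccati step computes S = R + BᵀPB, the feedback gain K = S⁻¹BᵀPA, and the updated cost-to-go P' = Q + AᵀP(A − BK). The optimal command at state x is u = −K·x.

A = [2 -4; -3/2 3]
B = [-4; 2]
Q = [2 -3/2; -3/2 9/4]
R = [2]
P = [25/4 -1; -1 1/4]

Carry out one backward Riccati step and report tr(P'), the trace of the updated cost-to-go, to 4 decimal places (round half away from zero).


BᵀP = [-27.0000 4.5000]
S = R + BᵀPB = [2] + [117.0000] = [119.0000]
BᵀPA = [-60.7500 121.5000]
K = S⁻¹·BᵀPA = [-0.5105 1.0210]
A−BK = [-0.0420 0.0840; -0.4790 0.9580]
AᵀP(A−BK) = [0.5494 -1.0987; -1.0987 2.1975]
P' = Q + AᵀP(A−BK) = [2.5494 -2.5987; -2.5987 4.4475]
tr(P') = 6.9968

6.9968


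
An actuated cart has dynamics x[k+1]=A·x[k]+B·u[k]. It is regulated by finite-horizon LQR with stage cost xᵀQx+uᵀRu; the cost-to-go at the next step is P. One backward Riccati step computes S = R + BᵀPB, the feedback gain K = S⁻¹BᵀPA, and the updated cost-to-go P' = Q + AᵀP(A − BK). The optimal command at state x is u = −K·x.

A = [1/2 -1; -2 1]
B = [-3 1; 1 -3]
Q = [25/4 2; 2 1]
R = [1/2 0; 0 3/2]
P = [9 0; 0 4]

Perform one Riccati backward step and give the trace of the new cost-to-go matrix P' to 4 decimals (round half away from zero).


8.0441

BᵀP = [-27.0000 4.0000; 9.0000 -12.0000]
S = R + BᵀPB = [1/2 0; 0 3/2] + [85.0000 -39.0000; -39.0000 45.0000] = [85.5000 -39.0000; -39.0000 46.5000]
BᵀPA = [-21.5000 31.0000; 28.5000 -21.0000]
K = S⁻¹·BᵀPA = [0.0455 0.2536; 0.6511 -0.2389]
A−BK = [-0.0145 -0.0003; -0.0923 0.0296]
AᵀP(A−BK) = [0.6729 -0.2385; -0.2385 0.1213]
P' = Q + AᵀP(A−BK) = [6.9229 1.7615; 1.7615 1.1213]
tr(P') = 8.0441


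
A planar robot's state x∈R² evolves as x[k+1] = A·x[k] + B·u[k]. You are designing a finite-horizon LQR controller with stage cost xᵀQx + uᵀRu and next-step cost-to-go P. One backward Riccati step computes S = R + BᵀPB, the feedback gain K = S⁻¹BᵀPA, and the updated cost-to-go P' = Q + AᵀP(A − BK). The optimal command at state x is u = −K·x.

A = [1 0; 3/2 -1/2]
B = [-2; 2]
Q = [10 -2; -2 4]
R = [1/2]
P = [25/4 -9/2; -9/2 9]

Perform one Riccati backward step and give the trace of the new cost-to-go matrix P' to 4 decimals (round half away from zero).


BᵀP = [-21.5000 27.0000]
S = R + BᵀPB = [1/2] + [97.0000] = [97.5000]
BᵀPA = [19.0000 -13.5000]
K = S⁻¹·BᵀPA = [0.1949 -0.1385]
A−BK = [1.3897 -0.2769; 1.1103 -0.2231]
AᵀP(A−BK) = [9.2974 -1.8692; -1.8692 0.3808]
P' = Q + AᵀP(A−BK) = [19.2974 -3.8692; -3.8692 4.3808]
tr(P') = 23.6782

23.6782


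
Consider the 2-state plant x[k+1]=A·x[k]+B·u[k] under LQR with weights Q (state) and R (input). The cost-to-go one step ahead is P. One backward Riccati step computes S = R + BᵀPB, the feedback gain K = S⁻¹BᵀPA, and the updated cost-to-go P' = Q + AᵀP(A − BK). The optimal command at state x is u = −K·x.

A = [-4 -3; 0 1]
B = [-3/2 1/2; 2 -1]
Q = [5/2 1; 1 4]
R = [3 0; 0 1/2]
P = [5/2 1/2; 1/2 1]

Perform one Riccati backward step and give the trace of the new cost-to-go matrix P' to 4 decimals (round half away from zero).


44.8679

BᵀP = [-2.7500 1.2500; 0.7500 -0.7500]
S = R + BᵀPB = [3 0; 0 1/2] + [6.6250 -2.6250; -2.6250 1.1250] = [9.6250 -2.6250; -2.6250 1.6250]
BᵀPA = [11.0000 9.5000; -3.0000 -3.0000]
K = S⁻¹·BᵀPA = [1.1429 0.8643; 0.0000 -0.4500]
A−BK = [-2.2857 -1.4786; -2.2857 -1.1786]
AᵀP(A−BK) = [27.4286 17.1429; 17.1429 10.9393]
P' = Q + AᵀP(A−BK) = [29.9286 18.1429; 18.1429 14.9393]
tr(P') = 44.8679


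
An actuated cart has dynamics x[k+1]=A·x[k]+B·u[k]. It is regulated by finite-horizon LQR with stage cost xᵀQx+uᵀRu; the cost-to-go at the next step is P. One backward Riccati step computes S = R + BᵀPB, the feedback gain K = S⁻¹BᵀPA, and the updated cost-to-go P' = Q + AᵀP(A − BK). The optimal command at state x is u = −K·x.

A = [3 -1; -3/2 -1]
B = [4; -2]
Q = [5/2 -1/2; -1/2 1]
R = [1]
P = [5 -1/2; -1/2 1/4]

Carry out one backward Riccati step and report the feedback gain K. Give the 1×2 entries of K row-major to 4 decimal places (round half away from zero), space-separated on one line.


BᵀP = [21.0000 -2.5000]
S = R + BᵀPB = [1] + [89.0000] = [90.0000]
BᵀPA = [66.7500 -18.5000]
K = S⁻¹·BᵀPA = [0.7417 -0.2056]
A−BK = [0.0333 -0.1778; -0.0167 -1.4111]
AᵀP(A−BK) = [0.5563 -0.1542; -0.1542 0.4472]
P' = Q + AᵀP(A−BK) = [3.0563 -0.6542; -0.6542 1.4472]
tr(P') = 4.5035

0.7417 -0.2056


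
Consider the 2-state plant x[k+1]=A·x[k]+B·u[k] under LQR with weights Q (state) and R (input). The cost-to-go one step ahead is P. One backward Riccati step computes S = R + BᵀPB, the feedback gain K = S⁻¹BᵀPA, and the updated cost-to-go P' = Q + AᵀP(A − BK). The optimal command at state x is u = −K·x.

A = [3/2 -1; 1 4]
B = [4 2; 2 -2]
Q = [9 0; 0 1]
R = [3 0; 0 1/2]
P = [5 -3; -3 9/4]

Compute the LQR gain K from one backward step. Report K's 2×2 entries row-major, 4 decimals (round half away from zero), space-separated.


BᵀP = [14.0000 -7.5000; 16.0000 -10.5000]
S = R + BᵀPB = [3 0; 0 1/2] + [41.0000 43.0000; 43.0000 53.0000] = [44.0000 43.0000; 43.0000 53.5000]
BᵀPA = [13.5000 -44.0000; 13.5000 -58.0000]
K = S⁻¹·BᵀPA = [0.2807 0.2772; 0.0267 -1.3069]
A−BK = [0.3238 0.5050; 0.4921 0.8317]
AᵀP(A−BK) = [0.3498 0.4010; 0.4010 1.3960]
P' = Q + AᵀP(A−BK) = [9.3498 0.4010; 0.4010 2.3960]
tr(P') = 11.7458

0.2807 0.2772 0.0267 -1.3069


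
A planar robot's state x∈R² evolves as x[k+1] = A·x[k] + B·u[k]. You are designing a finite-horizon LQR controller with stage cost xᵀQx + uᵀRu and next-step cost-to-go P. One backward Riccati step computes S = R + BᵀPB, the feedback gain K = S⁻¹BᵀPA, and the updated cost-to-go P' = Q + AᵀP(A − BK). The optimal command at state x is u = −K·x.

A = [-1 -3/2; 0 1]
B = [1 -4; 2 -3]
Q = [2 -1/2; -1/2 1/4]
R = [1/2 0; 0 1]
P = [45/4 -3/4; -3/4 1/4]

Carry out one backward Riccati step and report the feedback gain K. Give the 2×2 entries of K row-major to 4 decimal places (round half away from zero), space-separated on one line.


0.1620 0.5451 0.2962 0.5278

BᵀP = [9.7500 -0.2500; -42.7500 2.2500]
S = R + BᵀPB = [1/2 0; 0 1] + [9.2500 -38.2500; -38.2500 164.2500] = [9.7500 -38.2500; -38.2500 165.2500]
BᵀPA = [-9.7500 -14.8750; 42.7500 66.3750]
K = S⁻¹·BᵀPA = [0.1620 0.5451; 0.2962 0.5278]
A−BK = [0.0228 0.0662; 0.5646 1.4932]
AᵀP(A−BK) = [0.1671 0.3747; 0.3747 0.8857]
P' = Q + AᵀP(A−BK) = [2.1671 -0.1253; -0.1253 1.1357]
tr(P') = 3.3027


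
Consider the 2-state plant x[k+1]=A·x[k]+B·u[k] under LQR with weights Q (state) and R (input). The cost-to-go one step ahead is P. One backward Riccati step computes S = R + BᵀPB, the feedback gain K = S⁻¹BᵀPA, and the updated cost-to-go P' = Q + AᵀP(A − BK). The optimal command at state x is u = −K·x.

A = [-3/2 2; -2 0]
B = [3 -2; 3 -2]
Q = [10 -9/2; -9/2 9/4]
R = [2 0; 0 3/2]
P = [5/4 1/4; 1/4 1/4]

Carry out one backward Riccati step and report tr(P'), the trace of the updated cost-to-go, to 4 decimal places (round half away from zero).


BᵀP = [4.5000 1.5000; -3.0000 -1.0000]
S = R + BᵀPB = [2 0; 0 3/2] + [18.0000 -12.0000; -12.0000 8.0000] = [20.0000 -12.0000; -12.0000 9.5000]
BᵀPA = [-9.7500 9.0000; 6.5000 -6.0000]
K = S⁻¹·BᵀPA = [-0.3179 0.2935; 0.2826 -0.2609]
A−BK = [0.0190 0.5978; -0.4810 -1.4022]
AᵀP(A−BK) = [0.3757 -0.1929; -0.1929 0.7935]
P' = Q + AᵀP(A−BK) = [10.3757 -4.6929; -4.6929 3.0435]
tr(P') = 13.4192

13.4192


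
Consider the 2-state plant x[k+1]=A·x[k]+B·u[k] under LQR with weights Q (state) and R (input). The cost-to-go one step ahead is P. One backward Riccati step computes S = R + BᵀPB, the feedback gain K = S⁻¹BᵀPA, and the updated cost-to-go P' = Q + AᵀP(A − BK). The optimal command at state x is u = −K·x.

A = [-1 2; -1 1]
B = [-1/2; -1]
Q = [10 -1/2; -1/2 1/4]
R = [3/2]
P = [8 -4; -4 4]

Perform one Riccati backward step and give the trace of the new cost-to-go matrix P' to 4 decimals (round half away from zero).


BᵀP = [0.0000 -2.0000]
S = R + BᵀPB = [3/2] + [2.0000] = [3.5000]
BᵀPA = [2.0000 -2.0000]
K = S⁻¹·BᵀPA = [0.5714 -0.5714]
A−BK = [-0.7143 1.7143; -0.4286 0.4286]
AᵀP(A−BK) = [2.8571 -6.8571; -6.8571 18.8571]
P' = Q + AᵀP(A−BK) = [12.8571 -7.3571; -7.3571 19.1071]
tr(P') = 31.9643

31.9643


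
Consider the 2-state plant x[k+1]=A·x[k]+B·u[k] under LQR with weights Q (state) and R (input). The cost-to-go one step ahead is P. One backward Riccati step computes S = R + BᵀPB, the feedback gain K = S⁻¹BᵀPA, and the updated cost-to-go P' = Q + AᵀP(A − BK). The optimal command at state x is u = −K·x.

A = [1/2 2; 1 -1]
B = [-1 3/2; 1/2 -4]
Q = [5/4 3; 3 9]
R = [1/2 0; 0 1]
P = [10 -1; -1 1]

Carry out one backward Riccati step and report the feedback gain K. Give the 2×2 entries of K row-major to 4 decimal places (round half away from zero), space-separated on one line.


-0.8036 -1.6100 -0.2617 0.1647

BᵀP = [-10.5000 1.5000; 19.0000 -5.5000]
S = R + BᵀPB = [1/2 0; 0 1] + [11.2500 -21.7500; -21.7500 50.5000] = [11.7500 -21.7500; -21.7500 51.5000]
BᵀPA = [-3.7500 -22.5000; 4.0000 43.5000]
K = S⁻¹·BᵀPA = [-0.8036 -1.6100; -0.2617 0.1647]
A−BK = [0.0890 0.1429; 0.3549 0.4638]
AᵀP(A−BK) = [0.5334 0.8036; 0.8036 1.6100]
P' = Q + AᵀP(A−BK) = [1.7834 3.8036; 3.8036 10.6100]
tr(P') = 12.3934


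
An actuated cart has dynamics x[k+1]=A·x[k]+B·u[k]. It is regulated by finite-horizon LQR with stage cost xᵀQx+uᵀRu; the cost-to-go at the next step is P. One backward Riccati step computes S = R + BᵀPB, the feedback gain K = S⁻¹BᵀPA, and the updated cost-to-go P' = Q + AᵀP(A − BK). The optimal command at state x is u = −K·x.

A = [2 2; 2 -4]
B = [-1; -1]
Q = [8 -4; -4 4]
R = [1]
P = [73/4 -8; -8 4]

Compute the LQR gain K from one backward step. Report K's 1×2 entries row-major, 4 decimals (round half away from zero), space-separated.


-1.7241 -5.0345

BᵀP = [-10.2500 4.0000]
S = R + BᵀPB = [1] + [6.2500] = [7.2500]
BᵀPA = [-12.5000 -36.5000]
K = S⁻¹·BᵀPA = [-1.7241 -5.0345]
A−BK = [0.2759 -3.0345; 0.2759 -9.0345]
AᵀP(A−BK) = [3.4483 10.0690; 10.0690 81.2414]
P' = Q + AᵀP(A−BK) = [11.4483 6.0690; 6.0690 85.2414]
tr(P') = 96.6897


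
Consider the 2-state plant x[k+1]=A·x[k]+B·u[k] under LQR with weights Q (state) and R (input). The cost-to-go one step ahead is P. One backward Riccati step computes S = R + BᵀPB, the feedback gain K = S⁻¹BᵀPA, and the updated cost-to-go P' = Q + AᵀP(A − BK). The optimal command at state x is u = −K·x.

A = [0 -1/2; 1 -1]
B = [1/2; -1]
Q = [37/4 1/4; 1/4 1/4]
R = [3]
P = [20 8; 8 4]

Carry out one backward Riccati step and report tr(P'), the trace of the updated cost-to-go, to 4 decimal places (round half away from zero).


BᵀP = [2.0000 0.0000]
S = R + BᵀPB = [3] + [1.0000] = [4.0000]
BᵀPA = [0.0000 -1.0000]
K = S⁻¹·BᵀPA = [0.0000 -0.2500]
A−BK = [0.0000 -0.3750; 1.0000 -1.2500]
AᵀP(A−BK) = [4.0000 -8.0000; -8.0000 16.7500]
P' = Q + AᵀP(A−BK) = [13.2500 -7.7500; -7.7500 17.0000]
tr(P') = 30.2500

30.2500


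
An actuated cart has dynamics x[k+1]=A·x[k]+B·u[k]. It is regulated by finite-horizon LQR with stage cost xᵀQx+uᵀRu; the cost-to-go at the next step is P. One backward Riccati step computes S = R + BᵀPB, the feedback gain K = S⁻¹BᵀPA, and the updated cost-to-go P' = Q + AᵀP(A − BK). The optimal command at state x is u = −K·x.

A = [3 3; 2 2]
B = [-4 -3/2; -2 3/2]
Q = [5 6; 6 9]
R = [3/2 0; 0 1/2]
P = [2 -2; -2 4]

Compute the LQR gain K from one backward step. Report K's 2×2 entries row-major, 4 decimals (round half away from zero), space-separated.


BᵀP = [-4.0000 0.0000; -6.0000 9.0000]
S = R + BᵀPB = [3/2 0; 0 1/2] + [16.0000 6.0000; 6.0000 22.5000] = [17.5000 6.0000; 6.0000 23.0000]
BᵀPA = [-12.0000 -12.0000; 0.0000 0.0000]
K = S⁻¹·BᵀPA = [-0.7531 -0.7531; 0.1965 0.1965]
A−BK = [0.2824 0.2824; 0.1992 0.1992]
AᵀP(A−BK) = [0.9632 0.9632; 0.9632 0.9632]
P' = Q + AᵀP(A−BK) = [5.9632 6.9632; 6.9632 9.9632]
tr(P') = 15.9263

-0.7531 -0.7531 0.1965 0.1965


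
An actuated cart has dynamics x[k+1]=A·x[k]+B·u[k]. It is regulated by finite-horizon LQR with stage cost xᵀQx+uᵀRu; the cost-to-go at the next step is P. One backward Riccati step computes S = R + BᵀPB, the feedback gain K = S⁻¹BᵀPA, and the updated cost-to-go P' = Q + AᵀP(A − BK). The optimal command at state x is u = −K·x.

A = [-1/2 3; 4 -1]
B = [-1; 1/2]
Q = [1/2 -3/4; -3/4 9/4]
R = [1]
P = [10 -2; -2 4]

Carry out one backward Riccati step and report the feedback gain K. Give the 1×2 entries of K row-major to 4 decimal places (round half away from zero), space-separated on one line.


1.5357 -2.6429

BᵀP = [-11.0000 4.0000]
S = R + BᵀPB = [1] + [13.0000] = [14.0000]
BᵀPA = [21.5000 -37.0000]
K = S⁻¹·BᵀPA = [1.5357 -2.6429]
A−BK = [1.0357 0.3571; 3.2321 0.3214]
AᵀP(A−BK) = [41.4821 0.8214; 0.8214 8.2143]
P' = Q + AᵀP(A−BK) = [41.9821 0.0714; 0.0714 10.4643]
tr(P') = 52.4464


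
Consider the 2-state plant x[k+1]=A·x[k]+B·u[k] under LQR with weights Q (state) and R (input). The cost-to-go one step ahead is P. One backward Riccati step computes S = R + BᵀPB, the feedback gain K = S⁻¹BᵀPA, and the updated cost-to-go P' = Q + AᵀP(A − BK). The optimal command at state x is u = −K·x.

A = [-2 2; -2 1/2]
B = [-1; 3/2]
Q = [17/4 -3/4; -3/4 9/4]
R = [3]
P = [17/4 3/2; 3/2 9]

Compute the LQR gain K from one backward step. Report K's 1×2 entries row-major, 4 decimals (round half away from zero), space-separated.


-0.8696 0.0870

BᵀP = [-2.0000 12.0000]
S = R + BᵀPB = [3] + [20.0000] = [23.0000]
BᵀPA = [-20.0000 2.0000]
K = S⁻¹·BᵀPA = [-0.8696 0.0870]
A−BK = [-2.8696 2.0870; -0.6957 0.3696]
AᵀP(A−BK) = [47.6087 -31.7609; -31.7609 22.0761]
P' = Q + AᵀP(A−BK) = [51.8587 -32.5109; -32.5109 24.3261]
tr(P') = 76.1848


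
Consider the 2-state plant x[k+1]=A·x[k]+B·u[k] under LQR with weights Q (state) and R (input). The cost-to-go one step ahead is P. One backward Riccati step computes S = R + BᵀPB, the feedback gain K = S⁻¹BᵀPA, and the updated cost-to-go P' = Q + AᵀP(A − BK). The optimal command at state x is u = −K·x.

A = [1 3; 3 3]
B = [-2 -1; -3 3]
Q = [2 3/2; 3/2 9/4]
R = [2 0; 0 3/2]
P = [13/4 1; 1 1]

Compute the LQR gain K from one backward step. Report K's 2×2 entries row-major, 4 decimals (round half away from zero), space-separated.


BᵀP = [-9.5000 -5.0000; -0.2500 2.0000]
S = R + BᵀPB = [2 0; 0 3/2] + [34.0000 -5.5000; -5.5000 6.2500] = [36.0000 -5.5000; -5.5000 7.7500]
BᵀPA = [-24.5000 -43.5000; 5.7500 5.2500]
K = S⁻¹·BᵀPA = [-0.6362 -1.2392; 0.2905 -0.2020]
A−BK = [0.0181 0.3196; 0.2201 -0.1116]
AᵀP(A−BK) = [0.9935 1.5513; 1.5513 3.4055]
P' = Q + AᵀP(A−BK) = [2.9935 3.0513; 3.0513 5.6555]
tr(P') = 8.6490

-0.6362 -1.2392 0.2905 -0.2020


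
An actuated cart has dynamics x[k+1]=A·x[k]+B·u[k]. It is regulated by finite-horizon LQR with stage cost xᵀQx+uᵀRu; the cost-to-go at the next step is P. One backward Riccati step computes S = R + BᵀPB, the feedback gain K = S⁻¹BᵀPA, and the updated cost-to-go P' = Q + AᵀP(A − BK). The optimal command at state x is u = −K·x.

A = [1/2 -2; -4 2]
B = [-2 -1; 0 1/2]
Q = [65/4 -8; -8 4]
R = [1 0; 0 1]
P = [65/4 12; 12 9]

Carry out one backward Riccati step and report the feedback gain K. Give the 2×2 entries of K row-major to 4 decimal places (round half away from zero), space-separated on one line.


BᵀP = [-32.5000 -24.0000; -10.2500 -7.5000]
S = R + BᵀPB = [1 0; 0 1] + [65.0000 20.5000; 20.5000 6.5000] = [66.0000 20.5000; 20.5000 7.5000]
BᵀPA = [79.7500 17.0000; 24.8750 5.5000]
K = S⁻¹·BᵀPA = [1.1798 0.1973; 0.0920 0.1940]
A−BK = [2.9515 -1.4114; -4.0460 1.9030]
AᵀP(A−BK) = [3.6883 -0.8119; -0.8119 0.5786]
P' = Q + AᵀP(A−BK) = [19.9383 -8.8119; -8.8119 4.5786]
tr(P') = 24.5169

1.1798 0.1973 0.0920 0.1940


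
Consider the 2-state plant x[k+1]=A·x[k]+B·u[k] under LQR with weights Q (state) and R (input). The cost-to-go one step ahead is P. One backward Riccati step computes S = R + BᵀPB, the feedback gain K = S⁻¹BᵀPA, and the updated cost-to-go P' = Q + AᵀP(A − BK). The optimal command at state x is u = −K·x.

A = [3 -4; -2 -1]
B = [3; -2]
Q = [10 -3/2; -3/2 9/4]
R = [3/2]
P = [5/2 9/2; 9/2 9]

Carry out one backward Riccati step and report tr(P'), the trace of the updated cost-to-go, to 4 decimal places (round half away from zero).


BᵀP = [-1.5000 -4.5000]
S = R + BᵀPB = [3/2] + [4.5000] = [6.0000]
BᵀPA = [4.5000 10.5000]
K = S⁻¹·BᵀPA = [0.7500 1.7500]
A−BK = [0.7500 -9.2500; -0.5000 2.5000]
AᵀP(A−BK) = [1.1250 2.6250; 2.6250 66.6250]
P' = Q + AᵀP(A−BK) = [11.1250 1.1250; 1.1250 68.8750]
tr(P') = 80.0000

80.0000


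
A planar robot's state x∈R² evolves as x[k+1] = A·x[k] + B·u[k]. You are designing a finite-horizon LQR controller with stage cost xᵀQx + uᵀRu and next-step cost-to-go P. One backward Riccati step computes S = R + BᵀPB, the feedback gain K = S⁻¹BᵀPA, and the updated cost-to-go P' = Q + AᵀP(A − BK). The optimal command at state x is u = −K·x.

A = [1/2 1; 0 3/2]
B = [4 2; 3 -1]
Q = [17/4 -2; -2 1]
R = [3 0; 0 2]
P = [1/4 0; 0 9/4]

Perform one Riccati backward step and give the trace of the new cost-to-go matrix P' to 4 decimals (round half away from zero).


5.8502

BᵀP = [1.0000 6.7500; 0.5000 -2.2500]
S = R + BᵀPB = [3 0; 0 2] + [24.2500 -4.7500; -4.7500 3.2500] = [27.2500 -4.7500; -4.7500 5.2500]
BᵀPA = [0.5000 11.1250; 0.2500 -2.8750]
K = S⁻¹·BᵀPA = [0.0316 0.3714; 0.0762 -0.2116]
A−BK = [0.2210 -0.0622; -0.0187 0.1743]
AᵀP(A−BK) = [0.0276 -0.0078; -0.0078 0.5726]
P' = Q + AᵀP(A−BK) = [4.2776 -2.0078; -2.0078 1.5726]
tr(P') = 5.8502


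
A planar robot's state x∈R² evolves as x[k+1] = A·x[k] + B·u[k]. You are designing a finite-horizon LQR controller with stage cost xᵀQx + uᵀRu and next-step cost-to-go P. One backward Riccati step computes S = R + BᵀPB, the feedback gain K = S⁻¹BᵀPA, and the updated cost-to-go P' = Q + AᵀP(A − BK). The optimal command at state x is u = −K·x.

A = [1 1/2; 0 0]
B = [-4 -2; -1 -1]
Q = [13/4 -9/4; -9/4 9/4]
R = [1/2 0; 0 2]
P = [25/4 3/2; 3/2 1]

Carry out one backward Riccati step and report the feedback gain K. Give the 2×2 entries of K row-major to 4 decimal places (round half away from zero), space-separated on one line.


BᵀP = [-26.5000 -7.0000; -14.0000 -4.0000]
S = R + BᵀPB = [1/2 0; 0 2] + [113.0000 60.0000; 60.0000 32.0000] = [113.5000 60.0000; 60.0000 34.0000]
BᵀPA = [-26.5000 -13.2500; -14.0000 -7.0000]
K = S⁻¹·BᵀPA = [-0.2355 -0.1178; 0.0039 0.0019]
A−BK = [0.0656 0.0328; -0.2317 -0.1158]
AᵀP(A−BK) = [0.0627 0.0314; 0.0314 0.0157]
P' = Q + AᵀP(A−BK) = [3.3127 -2.2186; -2.2186 2.2657]
tr(P') = 5.5784

-0.2355 -0.1178 0.0039 0.0019


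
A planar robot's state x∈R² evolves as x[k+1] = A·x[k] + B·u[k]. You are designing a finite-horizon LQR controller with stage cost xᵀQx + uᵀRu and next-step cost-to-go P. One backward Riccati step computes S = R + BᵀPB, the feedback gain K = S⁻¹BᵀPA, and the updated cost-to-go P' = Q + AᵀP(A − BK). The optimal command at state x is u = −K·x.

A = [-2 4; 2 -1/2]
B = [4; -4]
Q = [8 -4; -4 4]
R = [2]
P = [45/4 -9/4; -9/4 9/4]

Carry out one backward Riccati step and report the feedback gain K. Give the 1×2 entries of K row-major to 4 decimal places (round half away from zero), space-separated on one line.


BᵀP = [54.0000 -18.0000]
S = R + BᵀPB = [2] + [288.0000] = [290.0000]
BᵀPA = [-144.0000 225.0000]
K = S⁻¹·BᵀPA = [-0.4966 0.7759]
A−BK = [-0.0138 0.8966; 0.0138 2.6034]
AᵀP(A−BK) = [0.4966 -0.7759; -0.7759 14.9935]
P' = Q + AᵀP(A−BK) = [8.4966 -4.7759; -4.7759 18.9935]
tr(P') = 27.4901

-0.4966 0.7759


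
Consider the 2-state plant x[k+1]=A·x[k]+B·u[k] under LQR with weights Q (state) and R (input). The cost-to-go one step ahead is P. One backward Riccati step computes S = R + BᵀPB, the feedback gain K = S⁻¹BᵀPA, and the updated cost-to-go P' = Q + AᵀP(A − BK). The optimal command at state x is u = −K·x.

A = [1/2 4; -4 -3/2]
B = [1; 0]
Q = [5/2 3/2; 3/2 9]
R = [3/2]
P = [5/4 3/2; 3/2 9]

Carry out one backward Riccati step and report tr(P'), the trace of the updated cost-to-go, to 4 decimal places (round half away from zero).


158.8068

BᵀP = [1.2500 1.5000]
S = R + BᵀPB = [3/2] + [1.2500] = [2.7500]
BᵀPA = [-5.3750 2.7500]
K = S⁻¹·BᵀPA = [-1.9545 1.0000]
A−BK = [2.4545 3.0000; -4.0000 -1.5000]
AᵀP(A−BK) = [127.8068 36.7500; 36.7500 19.5000]
P' = Q + AᵀP(A−BK) = [130.3068 38.2500; 38.2500 28.5000]
tr(P') = 158.8068


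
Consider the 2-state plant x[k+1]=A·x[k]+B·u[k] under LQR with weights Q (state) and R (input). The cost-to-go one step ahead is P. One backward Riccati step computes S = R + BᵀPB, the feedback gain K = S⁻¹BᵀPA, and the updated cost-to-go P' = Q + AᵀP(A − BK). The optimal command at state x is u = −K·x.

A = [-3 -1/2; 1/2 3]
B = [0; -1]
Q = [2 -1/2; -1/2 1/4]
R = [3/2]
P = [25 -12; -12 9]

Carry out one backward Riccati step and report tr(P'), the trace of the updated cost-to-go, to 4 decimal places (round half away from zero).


BᵀP = [12.0000 -9.0000]
S = R + BᵀPB = [3/2] + [9.0000] = [10.5000]
BᵀPA = [-40.5000 -33.0000]
K = S⁻¹·BᵀPA = [-3.8571 -3.1429]
A−BK = [-3.0000 -0.5000; -3.3571 -0.1429]
AᵀP(A−BK) = [107.0357 34.7143; 34.7143 19.5357]
P' = Q + AᵀP(A−BK) = [109.0357 34.2143; 34.2143 19.7857]
tr(P') = 128.8214

128.8214


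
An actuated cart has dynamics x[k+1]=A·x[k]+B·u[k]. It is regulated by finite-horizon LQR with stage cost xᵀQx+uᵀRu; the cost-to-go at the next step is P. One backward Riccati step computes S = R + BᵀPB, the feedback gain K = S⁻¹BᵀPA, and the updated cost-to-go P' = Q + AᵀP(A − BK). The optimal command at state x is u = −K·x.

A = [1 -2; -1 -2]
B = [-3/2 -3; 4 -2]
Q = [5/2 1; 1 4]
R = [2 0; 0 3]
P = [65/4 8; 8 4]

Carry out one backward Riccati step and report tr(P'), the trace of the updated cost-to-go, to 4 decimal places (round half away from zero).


BᵀP = [7.6250 4.0000; -64.7500 -32.0000]
S = R + BᵀPB = [2 0; 0 3] + [4.5625 -30.8750; -30.8750 258.2500] = [6.5625 -30.8750; -30.8750 261.2500]
BᵀPA = [3.6250 -23.2500; -32.7500 193.5000]
K = S⁻¹·BᵀPA = [-0.0842 -0.1310; -0.1353 0.7252]
A−BK = [0.4677 -0.0210; -0.9337 -0.0255]
AᵀP(A−BK) = [0.1238 -0.2752; -0.2752 1.6303]
P' = Q + AᵀP(A−BK) = [2.6238 0.7248; 0.7248 5.6303]
tr(P') = 8.2542

8.2542


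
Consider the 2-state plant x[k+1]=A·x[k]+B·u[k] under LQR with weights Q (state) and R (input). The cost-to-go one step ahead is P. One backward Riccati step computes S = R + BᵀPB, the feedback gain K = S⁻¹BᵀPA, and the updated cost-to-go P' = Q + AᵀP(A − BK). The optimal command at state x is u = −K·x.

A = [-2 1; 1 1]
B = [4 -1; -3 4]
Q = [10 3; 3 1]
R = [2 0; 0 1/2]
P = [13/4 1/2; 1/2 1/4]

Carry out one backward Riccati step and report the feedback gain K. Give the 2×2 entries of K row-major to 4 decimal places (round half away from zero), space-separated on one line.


-0.5018 0.3471 -0.0697 0.4017

BᵀP = [11.5000 1.2500; -1.2500 0.5000]
S = R + BᵀPB = [2 0; 0 1/2] + [42.2500 -6.5000; -6.5000 3.2500] = [44.2500 -6.5000; -6.5000 3.7500]
BᵀPA = [-21.7500 12.7500; 3.0000 -0.7500]
K = S⁻¹·BᵀPA = [-0.5018 0.3471; -0.0697 0.4017]
A−BK = [-0.0627 0.0131; -0.2264 0.4346]
AᵀP(A−BK) = [0.5457 -0.4047; -0.4047 0.3752]
P' = Q + AᵀP(A−BK) = [10.5457 2.5953; 2.5953 1.3752]
tr(P') = 11.9209


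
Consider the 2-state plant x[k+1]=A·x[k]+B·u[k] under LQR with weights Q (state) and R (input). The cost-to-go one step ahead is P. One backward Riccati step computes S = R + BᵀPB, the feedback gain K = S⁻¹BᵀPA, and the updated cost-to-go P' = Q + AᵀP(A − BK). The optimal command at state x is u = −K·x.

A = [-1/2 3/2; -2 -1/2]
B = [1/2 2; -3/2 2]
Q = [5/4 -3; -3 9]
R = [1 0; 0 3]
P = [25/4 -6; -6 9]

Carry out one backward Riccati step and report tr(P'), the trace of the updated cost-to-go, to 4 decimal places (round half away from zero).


12.7658

BᵀP = [12.1250 -16.5000; 0.5000 6.0000]
S = R + BᵀPB = [1 0; 0 3] + [30.8125 -8.7500; -8.7500 13.0000] = [31.8125 -8.7500; -8.7500 16.0000]
BᵀPA = [26.9375 26.4375; -12.2500 -2.2500]
K = S⁻¹·BᵀPA = [0.7488 0.9326; -0.3561 0.3694]
A−BK = [-0.1622 0.2948; -0.1645 0.1601]
AᵀP(A−BK) = [1.0290 0.2146; 0.2146 1.4868]
P' = Q + AᵀP(A−BK) = [2.2790 -2.7854; -2.7854 10.4868]
tr(P') = 12.7658


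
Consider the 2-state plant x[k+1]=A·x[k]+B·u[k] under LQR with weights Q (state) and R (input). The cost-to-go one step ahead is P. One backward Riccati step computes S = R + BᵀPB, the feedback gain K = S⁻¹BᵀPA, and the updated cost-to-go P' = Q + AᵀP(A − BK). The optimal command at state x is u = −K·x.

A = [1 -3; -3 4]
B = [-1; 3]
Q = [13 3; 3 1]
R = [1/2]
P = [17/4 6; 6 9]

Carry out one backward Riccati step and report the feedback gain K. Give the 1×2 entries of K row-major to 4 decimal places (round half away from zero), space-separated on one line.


-0.9899 0.8593

BᵀP = [13.7500 21.0000]
S = R + BᵀPB = [1/2] + [49.2500] = [49.7500]
BᵀPA = [-49.2500 42.7500]
K = S⁻¹·BᵀPA = [-0.9899 0.8593]
A−BK = [0.0101 -2.1407; -0.0302 1.4221]
AᵀP(A−BK) = [0.4950 -0.4296; -0.4296 1.5151]
P' = Q + AᵀP(A−BK) = [13.4950 2.5704; 2.5704 2.5151]
tr(P') = 16.0101
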